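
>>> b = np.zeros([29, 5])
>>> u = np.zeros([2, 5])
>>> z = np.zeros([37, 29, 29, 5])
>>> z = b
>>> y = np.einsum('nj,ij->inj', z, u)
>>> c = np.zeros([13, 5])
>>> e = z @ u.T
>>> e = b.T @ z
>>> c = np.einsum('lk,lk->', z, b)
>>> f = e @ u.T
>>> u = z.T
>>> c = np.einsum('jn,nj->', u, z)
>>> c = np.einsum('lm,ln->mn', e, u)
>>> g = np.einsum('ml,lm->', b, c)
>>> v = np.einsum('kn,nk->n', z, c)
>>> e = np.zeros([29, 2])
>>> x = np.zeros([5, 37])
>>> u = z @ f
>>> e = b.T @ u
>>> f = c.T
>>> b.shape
(29, 5)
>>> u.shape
(29, 2)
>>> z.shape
(29, 5)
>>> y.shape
(2, 29, 5)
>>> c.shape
(5, 29)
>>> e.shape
(5, 2)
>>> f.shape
(29, 5)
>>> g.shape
()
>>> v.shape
(5,)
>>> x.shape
(5, 37)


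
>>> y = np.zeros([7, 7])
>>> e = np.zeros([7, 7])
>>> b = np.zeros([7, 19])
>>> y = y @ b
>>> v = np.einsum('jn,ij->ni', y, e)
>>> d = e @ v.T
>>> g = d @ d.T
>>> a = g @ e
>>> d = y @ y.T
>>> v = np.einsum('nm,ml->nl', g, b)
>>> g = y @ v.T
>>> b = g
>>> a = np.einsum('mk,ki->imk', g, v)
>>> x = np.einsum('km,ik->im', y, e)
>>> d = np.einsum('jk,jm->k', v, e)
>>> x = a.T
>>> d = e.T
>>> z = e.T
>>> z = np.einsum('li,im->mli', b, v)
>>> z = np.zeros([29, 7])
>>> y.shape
(7, 19)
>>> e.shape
(7, 7)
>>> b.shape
(7, 7)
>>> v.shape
(7, 19)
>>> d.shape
(7, 7)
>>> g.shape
(7, 7)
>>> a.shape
(19, 7, 7)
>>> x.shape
(7, 7, 19)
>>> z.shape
(29, 7)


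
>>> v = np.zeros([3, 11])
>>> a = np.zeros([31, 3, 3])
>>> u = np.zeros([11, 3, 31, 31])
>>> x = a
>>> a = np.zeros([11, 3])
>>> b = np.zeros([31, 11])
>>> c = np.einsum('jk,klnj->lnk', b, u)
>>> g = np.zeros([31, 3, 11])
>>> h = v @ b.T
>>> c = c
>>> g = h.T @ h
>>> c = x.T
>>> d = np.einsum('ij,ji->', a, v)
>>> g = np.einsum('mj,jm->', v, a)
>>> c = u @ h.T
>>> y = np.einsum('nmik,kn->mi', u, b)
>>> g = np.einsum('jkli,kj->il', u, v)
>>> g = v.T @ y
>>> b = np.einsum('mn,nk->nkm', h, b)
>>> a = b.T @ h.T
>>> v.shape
(3, 11)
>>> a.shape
(3, 11, 3)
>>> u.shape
(11, 3, 31, 31)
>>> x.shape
(31, 3, 3)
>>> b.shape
(31, 11, 3)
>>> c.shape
(11, 3, 31, 3)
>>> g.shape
(11, 31)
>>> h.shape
(3, 31)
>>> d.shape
()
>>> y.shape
(3, 31)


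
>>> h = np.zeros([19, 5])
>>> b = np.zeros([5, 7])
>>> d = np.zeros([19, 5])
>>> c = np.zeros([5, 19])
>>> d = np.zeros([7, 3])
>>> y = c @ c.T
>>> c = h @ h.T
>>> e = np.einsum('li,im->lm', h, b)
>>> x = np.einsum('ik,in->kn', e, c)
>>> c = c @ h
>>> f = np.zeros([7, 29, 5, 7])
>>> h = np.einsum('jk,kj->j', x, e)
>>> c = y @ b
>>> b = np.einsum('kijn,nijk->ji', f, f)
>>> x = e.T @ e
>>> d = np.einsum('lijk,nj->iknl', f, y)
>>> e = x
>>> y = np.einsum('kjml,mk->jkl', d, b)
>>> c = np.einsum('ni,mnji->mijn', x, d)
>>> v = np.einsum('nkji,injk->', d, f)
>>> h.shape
(7,)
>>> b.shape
(5, 29)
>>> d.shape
(29, 7, 5, 7)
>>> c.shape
(29, 7, 5, 7)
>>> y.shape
(7, 29, 7)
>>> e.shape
(7, 7)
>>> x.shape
(7, 7)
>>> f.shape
(7, 29, 5, 7)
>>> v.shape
()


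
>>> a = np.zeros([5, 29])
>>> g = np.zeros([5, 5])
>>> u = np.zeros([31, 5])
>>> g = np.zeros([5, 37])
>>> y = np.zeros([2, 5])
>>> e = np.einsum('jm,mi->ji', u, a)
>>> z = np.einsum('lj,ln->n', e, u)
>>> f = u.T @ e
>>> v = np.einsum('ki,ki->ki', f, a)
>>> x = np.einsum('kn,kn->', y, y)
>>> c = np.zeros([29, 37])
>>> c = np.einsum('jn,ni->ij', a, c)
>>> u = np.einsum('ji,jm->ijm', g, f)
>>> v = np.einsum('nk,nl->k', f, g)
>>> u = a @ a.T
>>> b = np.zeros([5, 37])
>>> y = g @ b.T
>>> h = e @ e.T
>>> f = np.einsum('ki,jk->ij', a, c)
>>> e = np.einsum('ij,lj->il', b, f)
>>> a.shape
(5, 29)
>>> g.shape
(5, 37)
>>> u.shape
(5, 5)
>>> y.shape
(5, 5)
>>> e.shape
(5, 29)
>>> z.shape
(5,)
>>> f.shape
(29, 37)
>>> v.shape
(29,)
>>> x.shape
()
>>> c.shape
(37, 5)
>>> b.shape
(5, 37)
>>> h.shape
(31, 31)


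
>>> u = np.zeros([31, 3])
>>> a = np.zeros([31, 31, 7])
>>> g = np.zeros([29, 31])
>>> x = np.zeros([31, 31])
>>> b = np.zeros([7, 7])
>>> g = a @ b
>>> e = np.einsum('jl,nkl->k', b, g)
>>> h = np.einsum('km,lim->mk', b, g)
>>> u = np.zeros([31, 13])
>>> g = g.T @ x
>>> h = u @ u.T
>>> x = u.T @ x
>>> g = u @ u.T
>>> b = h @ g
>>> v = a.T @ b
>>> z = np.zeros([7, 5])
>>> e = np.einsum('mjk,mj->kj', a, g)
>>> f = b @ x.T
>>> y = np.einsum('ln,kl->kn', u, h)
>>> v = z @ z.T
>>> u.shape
(31, 13)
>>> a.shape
(31, 31, 7)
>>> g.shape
(31, 31)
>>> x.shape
(13, 31)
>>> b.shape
(31, 31)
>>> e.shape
(7, 31)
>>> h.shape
(31, 31)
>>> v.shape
(7, 7)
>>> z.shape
(7, 5)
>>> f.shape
(31, 13)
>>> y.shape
(31, 13)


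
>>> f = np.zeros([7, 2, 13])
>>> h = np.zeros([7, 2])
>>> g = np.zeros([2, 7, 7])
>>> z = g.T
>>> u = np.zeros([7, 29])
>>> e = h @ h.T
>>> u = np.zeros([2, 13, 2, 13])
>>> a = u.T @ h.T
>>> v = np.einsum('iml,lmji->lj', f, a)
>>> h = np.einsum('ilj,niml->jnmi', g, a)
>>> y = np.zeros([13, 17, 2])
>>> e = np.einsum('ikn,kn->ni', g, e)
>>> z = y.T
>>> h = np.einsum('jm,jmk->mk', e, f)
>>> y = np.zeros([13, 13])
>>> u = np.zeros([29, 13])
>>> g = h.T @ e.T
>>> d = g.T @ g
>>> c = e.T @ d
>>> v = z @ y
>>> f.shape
(7, 2, 13)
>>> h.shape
(2, 13)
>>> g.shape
(13, 7)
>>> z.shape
(2, 17, 13)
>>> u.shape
(29, 13)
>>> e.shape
(7, 2)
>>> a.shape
(13, 2, 13, 7)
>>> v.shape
(2, 17, 13)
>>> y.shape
(13, 13)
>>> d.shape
(7, 7)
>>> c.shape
(2, 7)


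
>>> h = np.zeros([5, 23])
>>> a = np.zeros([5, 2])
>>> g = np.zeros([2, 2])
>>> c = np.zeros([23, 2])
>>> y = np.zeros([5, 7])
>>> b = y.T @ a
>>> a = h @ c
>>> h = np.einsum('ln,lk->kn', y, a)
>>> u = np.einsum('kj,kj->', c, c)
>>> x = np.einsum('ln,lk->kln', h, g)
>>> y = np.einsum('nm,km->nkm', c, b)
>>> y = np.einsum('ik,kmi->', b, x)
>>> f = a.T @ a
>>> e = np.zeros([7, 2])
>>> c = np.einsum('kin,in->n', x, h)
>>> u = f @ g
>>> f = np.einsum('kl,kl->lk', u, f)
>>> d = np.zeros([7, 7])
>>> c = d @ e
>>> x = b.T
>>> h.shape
(2, 7)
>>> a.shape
(5, 2)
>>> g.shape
(2, 2)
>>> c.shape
(7, 2)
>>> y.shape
()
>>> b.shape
(7, 2)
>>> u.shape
(2, 2)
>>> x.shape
(2, 7)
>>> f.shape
(2, 2)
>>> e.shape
(7, 2)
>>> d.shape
(7, 7)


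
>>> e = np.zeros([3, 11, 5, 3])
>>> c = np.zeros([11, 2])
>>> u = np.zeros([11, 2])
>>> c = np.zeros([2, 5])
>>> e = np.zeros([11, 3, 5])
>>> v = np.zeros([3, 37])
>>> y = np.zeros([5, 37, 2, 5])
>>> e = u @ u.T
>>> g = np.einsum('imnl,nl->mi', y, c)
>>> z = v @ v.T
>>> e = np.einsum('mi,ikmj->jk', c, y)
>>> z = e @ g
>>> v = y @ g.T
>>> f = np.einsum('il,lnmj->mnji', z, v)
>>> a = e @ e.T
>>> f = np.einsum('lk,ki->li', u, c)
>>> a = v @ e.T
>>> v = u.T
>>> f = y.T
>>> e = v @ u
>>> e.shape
(2, 2)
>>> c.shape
(2, 5)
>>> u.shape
(11, 2)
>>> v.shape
(2, 11)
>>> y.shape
(5, 37, 2, 5)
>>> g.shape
(37, 5)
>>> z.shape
(5, 5)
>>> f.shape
(5, 2, 37, 5)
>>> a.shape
(5, 37, 2, 5)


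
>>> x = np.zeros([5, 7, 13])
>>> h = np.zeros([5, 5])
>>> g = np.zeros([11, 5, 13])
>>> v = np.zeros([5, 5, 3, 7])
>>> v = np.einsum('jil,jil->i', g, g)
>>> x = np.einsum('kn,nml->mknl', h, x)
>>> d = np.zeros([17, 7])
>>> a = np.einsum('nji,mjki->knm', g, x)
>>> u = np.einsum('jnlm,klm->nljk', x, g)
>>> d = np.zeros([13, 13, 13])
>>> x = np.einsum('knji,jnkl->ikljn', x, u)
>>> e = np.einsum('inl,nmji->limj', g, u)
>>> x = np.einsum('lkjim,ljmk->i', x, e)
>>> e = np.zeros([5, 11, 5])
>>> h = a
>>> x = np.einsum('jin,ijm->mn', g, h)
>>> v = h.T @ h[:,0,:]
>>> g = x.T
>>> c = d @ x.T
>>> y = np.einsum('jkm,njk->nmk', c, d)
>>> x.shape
(7, 13)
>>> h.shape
(5, 11, 7)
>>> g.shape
(13, 7)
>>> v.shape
(7, 11, 7)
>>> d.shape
(13, 13, 13)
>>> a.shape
(5, 11, 7)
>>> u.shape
(5, 5, 7, 11)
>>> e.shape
(5, 11, 5)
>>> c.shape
(13, 13, 7)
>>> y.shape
(13, 7, 13)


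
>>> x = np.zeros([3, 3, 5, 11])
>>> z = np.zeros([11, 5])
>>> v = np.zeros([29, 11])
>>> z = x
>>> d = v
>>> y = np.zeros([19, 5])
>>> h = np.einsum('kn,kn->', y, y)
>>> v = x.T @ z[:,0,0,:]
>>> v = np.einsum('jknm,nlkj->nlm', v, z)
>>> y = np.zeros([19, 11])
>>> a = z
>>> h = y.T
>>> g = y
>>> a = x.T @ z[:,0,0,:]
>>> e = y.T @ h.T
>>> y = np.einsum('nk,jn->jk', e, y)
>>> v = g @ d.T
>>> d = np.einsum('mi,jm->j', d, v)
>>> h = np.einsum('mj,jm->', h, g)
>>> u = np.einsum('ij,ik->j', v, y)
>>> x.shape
(3, 3, 5, 11)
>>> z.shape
(3, 3, 5, 11)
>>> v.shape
(19, 29)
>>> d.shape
(19,)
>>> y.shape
(19, 11)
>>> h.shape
()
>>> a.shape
(11, 5, 3, 11)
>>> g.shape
(19, 11)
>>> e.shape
(11, 11)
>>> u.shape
(29,)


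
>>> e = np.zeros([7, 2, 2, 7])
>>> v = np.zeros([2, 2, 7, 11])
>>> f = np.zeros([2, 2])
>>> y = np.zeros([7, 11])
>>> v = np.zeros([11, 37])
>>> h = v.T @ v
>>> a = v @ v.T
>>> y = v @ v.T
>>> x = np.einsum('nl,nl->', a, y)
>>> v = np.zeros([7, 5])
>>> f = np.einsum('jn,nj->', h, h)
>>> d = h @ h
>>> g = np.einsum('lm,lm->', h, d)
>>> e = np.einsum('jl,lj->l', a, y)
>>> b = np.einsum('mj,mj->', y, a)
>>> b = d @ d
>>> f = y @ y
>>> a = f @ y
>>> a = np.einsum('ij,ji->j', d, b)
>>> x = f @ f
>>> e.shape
(11,)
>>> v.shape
(7, 5)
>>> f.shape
(11, 11)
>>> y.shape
(11, 11)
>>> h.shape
(37, 37)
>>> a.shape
(37,)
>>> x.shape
(11, 11)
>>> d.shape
(37, 37)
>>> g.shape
()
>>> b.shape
(37, 37)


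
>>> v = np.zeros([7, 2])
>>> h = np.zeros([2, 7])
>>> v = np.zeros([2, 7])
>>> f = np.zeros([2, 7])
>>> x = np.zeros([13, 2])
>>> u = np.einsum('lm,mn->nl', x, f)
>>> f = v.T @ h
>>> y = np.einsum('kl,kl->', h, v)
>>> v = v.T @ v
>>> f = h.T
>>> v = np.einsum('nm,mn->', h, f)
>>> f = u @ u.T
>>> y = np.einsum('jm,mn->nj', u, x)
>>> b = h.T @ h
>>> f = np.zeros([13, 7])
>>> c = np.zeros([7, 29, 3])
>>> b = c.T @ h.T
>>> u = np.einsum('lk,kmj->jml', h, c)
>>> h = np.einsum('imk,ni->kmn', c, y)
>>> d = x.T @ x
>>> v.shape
()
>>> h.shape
(3, 29, 2)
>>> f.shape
(13, 7)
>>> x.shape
(13, 2)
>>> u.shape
(3, 29, 2)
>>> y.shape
(2, 7)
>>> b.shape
(3, 29, 2)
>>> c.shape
(7, 29, 3)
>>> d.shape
(2, 2)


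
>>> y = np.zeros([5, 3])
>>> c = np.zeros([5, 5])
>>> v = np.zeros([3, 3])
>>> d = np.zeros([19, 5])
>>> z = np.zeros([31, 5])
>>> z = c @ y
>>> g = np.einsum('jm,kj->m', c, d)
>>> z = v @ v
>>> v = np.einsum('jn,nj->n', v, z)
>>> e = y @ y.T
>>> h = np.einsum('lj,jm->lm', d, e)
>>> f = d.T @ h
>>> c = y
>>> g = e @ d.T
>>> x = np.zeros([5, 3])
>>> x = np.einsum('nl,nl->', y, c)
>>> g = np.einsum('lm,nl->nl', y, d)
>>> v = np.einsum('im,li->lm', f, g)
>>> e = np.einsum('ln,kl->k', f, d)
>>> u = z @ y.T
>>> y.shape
(5, 3)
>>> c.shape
(5, 3)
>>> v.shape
(19, 5)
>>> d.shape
(19, 5)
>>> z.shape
(3, 3)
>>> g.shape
(19, 5)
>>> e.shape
(19,)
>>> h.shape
(19, 5)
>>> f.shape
(5, 5)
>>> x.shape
()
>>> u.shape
(3, 5)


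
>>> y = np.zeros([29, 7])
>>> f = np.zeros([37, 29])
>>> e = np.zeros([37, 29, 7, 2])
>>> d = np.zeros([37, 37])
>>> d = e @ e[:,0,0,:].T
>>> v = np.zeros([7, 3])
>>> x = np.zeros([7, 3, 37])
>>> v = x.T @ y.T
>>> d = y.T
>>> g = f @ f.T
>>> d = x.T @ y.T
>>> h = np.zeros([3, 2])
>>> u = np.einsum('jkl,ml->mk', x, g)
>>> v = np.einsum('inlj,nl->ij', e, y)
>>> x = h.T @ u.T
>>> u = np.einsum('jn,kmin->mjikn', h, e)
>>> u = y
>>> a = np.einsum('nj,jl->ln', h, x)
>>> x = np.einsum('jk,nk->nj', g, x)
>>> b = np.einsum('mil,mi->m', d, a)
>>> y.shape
(29, 7)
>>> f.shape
(37, 29)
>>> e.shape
(37, 29, 7, 2)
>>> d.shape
(37, 3, 29)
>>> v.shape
(37, 2)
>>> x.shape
(2, 37)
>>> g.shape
(37, 37)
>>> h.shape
(3, 2)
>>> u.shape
(29, 7)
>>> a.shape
(37, 3)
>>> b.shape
(37,)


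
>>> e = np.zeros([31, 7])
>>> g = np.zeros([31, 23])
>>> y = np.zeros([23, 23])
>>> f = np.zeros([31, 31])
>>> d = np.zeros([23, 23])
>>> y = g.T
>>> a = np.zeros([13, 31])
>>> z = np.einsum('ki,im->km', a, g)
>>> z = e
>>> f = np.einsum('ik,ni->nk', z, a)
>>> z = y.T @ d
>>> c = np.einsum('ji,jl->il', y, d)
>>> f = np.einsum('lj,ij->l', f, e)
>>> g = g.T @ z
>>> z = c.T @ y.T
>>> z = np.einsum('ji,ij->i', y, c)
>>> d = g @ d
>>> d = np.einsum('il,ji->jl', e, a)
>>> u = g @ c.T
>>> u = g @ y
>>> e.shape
(31, 7)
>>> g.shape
(23, 23)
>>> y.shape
(23, 31)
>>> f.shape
(13,)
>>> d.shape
(13, 7)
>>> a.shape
(13, 31)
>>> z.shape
(31,)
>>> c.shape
(31, 23)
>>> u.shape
(23, 31)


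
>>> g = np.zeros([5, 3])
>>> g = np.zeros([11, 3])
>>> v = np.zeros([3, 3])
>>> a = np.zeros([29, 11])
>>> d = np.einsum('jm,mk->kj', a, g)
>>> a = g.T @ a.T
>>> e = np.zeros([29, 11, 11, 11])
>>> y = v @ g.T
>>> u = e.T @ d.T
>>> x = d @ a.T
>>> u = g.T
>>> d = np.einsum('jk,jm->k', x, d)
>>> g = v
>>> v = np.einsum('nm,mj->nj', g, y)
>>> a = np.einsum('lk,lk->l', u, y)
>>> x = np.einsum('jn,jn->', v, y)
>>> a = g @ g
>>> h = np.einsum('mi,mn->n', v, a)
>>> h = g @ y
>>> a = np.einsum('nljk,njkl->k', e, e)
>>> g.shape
(3, 3)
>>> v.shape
(3, 11)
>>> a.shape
(11,)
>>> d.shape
(3,)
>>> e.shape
(29, 11, 11, 11)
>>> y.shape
(3, 11)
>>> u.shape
(3, 11)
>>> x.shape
()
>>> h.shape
(3, 11)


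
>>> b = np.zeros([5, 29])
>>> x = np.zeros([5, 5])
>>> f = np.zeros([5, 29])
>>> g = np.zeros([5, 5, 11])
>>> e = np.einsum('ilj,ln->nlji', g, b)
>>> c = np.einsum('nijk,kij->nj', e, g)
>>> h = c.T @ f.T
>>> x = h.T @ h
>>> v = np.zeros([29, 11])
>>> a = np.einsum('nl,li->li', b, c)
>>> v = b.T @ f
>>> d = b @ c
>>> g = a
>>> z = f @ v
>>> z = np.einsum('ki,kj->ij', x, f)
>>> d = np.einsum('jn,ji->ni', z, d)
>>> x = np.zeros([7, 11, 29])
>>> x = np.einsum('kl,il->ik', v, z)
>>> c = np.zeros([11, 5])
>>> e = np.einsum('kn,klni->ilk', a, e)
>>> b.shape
(5, 29)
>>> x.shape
(5, 29)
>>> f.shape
(5, 29)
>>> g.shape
(29, 11)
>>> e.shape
(5, 5, 29)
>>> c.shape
(11, 5)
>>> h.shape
(11, 5)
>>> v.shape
(29, 29)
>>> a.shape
(29, 11)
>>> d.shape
(29, 11)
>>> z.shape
(5, 29)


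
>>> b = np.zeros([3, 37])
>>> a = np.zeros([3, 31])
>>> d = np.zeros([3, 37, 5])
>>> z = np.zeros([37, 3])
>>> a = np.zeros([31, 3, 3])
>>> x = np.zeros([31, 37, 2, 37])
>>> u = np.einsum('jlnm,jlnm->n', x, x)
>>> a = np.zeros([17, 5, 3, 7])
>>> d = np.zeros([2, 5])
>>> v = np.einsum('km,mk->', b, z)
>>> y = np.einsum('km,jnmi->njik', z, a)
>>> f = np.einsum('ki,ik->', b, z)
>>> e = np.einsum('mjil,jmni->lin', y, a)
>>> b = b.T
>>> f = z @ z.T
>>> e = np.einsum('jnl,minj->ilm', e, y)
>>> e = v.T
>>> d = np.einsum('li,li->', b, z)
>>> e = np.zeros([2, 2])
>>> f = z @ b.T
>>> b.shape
(37, 3)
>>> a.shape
(17, 5, 3, 7)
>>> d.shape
()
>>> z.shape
(37, 3)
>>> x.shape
(31, 37, 2, 37)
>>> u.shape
(2,)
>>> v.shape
()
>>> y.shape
(5, 17, 7, 37)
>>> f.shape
(37, 37)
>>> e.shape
(2, 2)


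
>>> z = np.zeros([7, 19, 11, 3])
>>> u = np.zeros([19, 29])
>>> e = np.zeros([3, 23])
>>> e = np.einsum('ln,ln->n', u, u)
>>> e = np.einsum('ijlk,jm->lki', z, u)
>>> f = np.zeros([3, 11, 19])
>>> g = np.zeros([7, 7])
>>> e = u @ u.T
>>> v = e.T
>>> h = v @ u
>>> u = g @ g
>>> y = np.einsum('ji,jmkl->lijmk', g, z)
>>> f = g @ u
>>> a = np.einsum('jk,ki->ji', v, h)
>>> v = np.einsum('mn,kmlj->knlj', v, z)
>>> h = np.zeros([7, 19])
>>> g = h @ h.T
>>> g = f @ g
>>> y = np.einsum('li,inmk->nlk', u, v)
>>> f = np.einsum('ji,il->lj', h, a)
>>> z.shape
(7, 19, 11, 3)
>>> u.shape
(7, 7)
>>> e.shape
(19, 19)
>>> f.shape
(29, 7)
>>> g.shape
(7, 7)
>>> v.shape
(7, 19, 11, 3)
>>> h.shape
(7, 19)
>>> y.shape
(19, 7, 3)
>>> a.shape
(19, 29)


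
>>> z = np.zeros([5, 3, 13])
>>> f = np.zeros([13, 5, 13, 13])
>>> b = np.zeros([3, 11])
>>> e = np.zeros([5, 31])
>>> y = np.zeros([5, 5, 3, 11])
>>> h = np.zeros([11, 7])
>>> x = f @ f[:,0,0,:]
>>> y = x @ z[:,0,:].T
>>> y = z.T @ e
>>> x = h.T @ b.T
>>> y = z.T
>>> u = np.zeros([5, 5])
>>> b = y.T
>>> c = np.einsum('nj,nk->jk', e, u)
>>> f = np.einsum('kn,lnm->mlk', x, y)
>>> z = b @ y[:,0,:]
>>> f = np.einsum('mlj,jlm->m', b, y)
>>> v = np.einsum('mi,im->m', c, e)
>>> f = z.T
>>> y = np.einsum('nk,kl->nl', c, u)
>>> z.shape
(5, 3, 5)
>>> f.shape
(5, 3, 5)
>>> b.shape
(5, 3, 13)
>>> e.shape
(5, 31)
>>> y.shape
(31, 5)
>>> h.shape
(11, 7)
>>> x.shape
(7, 3)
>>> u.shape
(5, 5)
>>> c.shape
(31, 5)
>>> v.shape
(31,)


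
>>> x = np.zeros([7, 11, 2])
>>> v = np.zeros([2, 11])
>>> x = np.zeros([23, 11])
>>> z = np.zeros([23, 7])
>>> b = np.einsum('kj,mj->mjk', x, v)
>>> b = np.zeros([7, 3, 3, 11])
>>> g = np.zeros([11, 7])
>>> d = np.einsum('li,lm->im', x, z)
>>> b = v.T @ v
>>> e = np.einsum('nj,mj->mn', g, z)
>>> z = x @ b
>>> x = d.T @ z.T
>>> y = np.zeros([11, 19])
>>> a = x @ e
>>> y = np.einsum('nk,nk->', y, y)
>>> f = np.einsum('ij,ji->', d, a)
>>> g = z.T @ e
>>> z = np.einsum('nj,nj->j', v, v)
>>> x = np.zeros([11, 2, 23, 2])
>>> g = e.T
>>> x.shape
(11, 2, 23, 2)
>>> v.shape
(2, 11)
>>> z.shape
(11,)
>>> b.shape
(11, 11)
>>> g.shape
(11, 23)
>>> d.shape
(11, 7)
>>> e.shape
(23, 11)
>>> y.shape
()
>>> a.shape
(7, 11)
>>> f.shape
()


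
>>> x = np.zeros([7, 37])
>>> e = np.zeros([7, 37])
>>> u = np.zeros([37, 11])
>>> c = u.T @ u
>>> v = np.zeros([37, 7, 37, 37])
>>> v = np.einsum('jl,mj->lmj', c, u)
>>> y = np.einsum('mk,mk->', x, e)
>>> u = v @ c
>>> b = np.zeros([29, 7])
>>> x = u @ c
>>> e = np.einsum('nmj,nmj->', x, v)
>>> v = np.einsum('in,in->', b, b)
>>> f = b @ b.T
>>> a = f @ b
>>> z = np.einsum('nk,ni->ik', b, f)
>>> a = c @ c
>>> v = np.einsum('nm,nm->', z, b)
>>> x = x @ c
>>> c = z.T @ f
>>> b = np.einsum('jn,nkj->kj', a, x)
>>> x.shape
(11, 37, 11)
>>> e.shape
()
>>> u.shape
(11, 37, 11)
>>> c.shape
(7, 29)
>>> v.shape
()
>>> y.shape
()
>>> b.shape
(37, 11)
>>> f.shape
(29, 29)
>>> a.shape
(11, 11)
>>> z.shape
(29, 7)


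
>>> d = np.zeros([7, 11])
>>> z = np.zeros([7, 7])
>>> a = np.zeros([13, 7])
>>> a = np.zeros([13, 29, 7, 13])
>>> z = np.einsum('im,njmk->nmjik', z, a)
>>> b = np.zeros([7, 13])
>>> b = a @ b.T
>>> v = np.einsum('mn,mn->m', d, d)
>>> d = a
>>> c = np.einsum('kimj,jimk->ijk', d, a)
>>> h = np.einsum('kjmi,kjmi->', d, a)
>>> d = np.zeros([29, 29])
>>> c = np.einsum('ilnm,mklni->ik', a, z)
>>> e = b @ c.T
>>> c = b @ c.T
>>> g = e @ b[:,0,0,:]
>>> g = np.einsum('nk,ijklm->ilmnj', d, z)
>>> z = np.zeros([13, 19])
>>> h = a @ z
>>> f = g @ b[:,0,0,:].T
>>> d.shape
(29, 29)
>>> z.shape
(13, 19)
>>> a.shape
(13, 29, 7, 13)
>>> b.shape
(13, 29, 7, 7)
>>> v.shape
(7,)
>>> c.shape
(13, 29, 7, 13)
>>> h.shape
(13, 29, 7, 19)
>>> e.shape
(13, 29, 7, 13)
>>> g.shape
(13, 7, 13, 29, 7)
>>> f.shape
(13, 7, 13, 29, 13)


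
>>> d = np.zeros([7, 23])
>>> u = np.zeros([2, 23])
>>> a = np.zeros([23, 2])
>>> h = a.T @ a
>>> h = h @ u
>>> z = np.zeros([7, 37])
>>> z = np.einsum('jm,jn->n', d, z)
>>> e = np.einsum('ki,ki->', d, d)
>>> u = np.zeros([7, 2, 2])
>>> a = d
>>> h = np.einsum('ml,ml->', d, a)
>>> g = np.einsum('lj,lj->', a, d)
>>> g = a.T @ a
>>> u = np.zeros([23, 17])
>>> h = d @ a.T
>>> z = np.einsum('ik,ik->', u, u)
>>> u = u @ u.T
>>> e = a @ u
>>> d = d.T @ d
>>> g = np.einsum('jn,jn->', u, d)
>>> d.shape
(23, 23)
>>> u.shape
(23, 23)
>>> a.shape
(7, 23)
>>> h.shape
(7, 7)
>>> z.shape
()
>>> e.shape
(7, 23)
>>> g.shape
()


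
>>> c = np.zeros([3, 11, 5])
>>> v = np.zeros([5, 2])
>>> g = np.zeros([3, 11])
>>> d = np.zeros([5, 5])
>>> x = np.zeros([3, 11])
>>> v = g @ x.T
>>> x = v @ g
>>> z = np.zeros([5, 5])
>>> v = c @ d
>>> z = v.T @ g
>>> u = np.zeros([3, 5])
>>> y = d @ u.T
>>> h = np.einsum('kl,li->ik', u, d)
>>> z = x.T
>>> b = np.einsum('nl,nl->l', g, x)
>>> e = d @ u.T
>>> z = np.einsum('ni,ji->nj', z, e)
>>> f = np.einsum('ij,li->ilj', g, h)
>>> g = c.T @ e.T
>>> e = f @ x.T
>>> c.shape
(3, 11, 5)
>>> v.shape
(3, 11, 5)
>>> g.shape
(5, 11, 5)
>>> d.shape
(5, 5)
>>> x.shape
(3, 11)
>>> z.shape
(11, 5)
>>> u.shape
(3, 5)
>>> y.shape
(5, 3)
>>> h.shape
(5, 3)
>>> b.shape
(11,)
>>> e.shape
(3, 5, 3)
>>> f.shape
(3, 5, 11)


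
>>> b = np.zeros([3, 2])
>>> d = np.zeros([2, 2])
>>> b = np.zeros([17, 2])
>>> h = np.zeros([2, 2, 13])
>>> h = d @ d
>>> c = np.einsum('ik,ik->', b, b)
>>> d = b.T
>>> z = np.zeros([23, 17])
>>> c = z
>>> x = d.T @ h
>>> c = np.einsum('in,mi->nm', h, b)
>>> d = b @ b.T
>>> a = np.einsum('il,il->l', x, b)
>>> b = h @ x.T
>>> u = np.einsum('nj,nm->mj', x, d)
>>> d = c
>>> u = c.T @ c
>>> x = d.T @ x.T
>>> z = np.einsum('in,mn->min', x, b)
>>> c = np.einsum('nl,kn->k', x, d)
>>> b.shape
(2, 17)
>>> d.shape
(2, 17)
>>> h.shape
(2, 2)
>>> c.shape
(2,)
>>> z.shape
(2, 17, 17)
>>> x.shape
(17, 17)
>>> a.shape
(2,)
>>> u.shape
(17, 17)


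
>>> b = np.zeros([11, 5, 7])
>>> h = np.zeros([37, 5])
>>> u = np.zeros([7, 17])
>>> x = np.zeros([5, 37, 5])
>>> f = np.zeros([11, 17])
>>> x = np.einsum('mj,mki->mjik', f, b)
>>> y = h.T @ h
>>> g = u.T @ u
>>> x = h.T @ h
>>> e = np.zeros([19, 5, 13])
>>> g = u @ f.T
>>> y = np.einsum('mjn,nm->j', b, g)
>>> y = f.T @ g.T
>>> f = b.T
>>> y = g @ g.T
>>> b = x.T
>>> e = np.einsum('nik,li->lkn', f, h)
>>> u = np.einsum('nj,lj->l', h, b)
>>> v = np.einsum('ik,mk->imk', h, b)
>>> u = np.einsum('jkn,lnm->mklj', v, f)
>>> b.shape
(5, 5)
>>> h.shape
(37, 5)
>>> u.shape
(11, 5, 7, 37)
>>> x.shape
(5, 5)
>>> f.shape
(7, 5, 11)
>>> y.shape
(7, 7)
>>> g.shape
(7, 11)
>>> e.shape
(37, 11, 7)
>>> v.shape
(37, 5, 5)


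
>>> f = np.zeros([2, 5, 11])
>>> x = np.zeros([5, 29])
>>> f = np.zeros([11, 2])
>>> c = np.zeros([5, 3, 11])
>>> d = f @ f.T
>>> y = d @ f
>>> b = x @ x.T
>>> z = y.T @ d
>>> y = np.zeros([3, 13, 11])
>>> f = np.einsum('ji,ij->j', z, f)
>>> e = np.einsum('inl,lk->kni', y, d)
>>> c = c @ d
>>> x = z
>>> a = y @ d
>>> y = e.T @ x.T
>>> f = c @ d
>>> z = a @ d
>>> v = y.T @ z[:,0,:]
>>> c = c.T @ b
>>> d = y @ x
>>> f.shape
(5, 3, 11)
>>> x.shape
(2, 11)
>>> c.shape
(11, 3, 5)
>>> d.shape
(3, 13, 11)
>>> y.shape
(3, 13, 2)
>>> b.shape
(5, 5)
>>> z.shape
(3, 13, 11)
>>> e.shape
(11, 13, 3)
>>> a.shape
(3, 13, 11)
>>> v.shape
(2, 13, 11)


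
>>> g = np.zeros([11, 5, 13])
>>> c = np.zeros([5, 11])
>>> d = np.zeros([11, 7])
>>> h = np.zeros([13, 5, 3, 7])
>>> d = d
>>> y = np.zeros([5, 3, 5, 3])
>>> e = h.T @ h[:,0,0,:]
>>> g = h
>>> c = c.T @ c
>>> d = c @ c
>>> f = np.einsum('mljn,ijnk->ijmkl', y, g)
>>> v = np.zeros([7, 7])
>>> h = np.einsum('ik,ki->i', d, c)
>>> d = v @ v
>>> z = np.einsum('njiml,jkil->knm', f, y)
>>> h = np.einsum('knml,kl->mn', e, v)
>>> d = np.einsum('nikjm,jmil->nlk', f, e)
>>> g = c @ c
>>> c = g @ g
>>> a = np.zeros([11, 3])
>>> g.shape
(11, 11)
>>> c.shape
(11, 11)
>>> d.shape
(13, 7, 5)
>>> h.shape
(5, 3)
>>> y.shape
(5, 3, 5, 3)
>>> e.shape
(7, 3, 5, 7)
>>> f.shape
(13, 5, 5, 7, 3)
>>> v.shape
(7, 7)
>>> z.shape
(3, 13, 7)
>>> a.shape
(11, 3)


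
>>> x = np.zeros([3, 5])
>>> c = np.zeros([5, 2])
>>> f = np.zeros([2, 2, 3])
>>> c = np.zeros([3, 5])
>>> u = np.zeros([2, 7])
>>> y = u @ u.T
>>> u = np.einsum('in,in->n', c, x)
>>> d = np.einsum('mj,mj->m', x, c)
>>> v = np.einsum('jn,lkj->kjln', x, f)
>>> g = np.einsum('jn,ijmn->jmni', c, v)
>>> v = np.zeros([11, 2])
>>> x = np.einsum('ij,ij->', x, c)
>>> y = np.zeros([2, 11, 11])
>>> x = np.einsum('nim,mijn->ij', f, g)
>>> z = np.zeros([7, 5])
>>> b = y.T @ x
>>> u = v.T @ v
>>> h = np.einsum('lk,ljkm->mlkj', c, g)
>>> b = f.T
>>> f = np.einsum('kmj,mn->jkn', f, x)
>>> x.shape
(2, 5)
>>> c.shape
(3, 5)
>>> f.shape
(3, 2, 5)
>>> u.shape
(2, 2)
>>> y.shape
(2, 11, 11)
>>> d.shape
(3,)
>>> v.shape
(11, 2)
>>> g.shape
(3, 2, 5, 2)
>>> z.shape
(7, 5)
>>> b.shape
(3, 2, 2)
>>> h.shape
(2, 3, 5, 2)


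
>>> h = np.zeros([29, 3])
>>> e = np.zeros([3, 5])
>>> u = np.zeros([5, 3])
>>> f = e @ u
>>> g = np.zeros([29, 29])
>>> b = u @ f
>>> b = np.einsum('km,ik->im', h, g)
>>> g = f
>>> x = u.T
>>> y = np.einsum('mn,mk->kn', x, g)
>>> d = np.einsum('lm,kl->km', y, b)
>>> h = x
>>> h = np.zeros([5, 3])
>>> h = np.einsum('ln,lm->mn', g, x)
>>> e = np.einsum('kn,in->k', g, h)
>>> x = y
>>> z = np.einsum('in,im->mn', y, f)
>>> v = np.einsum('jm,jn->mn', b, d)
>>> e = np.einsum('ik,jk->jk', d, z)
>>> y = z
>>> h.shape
(5, 3)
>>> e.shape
(3, 5)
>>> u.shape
(5, 3)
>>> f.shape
(3, 3)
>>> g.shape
(3, 3)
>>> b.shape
(29, 3)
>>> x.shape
(3, 5)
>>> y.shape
(3, 5)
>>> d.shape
(29, 5)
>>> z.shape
(3, 5)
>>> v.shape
(3, 5)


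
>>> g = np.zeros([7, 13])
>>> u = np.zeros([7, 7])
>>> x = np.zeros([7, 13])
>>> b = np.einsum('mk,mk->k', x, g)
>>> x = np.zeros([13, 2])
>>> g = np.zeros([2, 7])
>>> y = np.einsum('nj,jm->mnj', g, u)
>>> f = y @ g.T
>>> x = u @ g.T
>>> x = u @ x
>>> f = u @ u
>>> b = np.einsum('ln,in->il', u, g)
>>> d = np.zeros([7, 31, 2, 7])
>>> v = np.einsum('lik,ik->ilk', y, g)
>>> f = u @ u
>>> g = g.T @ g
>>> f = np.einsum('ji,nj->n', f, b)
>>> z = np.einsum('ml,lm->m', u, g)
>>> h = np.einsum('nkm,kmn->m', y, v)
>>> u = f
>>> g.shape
(7, 7)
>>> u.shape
(2,)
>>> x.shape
(7, 2)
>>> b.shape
(2, 7)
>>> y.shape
(7, 2, 7)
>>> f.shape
(2,)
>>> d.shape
(7, 31, 2, 7)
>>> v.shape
(2, 7, 7)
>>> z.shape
(7,)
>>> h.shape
(7,)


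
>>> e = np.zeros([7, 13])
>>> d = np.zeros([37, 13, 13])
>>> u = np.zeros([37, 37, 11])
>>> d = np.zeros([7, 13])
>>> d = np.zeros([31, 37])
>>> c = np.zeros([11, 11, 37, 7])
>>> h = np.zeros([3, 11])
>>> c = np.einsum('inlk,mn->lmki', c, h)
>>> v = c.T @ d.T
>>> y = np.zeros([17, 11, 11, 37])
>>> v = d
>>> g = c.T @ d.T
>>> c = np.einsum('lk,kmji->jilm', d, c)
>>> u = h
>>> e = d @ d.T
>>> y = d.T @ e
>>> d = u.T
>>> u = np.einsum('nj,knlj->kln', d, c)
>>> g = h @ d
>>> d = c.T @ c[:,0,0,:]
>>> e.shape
(31, 31)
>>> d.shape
(3, 31, 11, 3)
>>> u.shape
(7, 31, 11)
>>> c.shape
(7, 11, 31, 3)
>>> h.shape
(3, 11)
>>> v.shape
(31, 37)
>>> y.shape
(37, 31)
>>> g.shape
(3, 3)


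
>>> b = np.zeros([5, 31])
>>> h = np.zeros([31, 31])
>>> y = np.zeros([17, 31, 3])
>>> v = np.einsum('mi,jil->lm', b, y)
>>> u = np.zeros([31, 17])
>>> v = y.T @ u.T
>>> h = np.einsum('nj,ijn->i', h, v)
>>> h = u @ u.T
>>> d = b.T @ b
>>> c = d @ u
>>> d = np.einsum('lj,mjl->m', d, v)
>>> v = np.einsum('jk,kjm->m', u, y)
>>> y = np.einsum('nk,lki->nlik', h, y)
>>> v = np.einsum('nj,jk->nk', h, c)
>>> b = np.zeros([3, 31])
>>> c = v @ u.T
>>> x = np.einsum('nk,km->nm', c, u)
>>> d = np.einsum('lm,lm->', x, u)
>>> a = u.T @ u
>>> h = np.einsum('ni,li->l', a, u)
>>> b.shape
(3, 31)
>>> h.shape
(31,)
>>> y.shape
(31, 17, 3, 31)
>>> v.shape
(31, 17)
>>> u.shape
(31, 17)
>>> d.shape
()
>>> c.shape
(31, 31)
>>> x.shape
(31, 17)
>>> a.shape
(17, 17)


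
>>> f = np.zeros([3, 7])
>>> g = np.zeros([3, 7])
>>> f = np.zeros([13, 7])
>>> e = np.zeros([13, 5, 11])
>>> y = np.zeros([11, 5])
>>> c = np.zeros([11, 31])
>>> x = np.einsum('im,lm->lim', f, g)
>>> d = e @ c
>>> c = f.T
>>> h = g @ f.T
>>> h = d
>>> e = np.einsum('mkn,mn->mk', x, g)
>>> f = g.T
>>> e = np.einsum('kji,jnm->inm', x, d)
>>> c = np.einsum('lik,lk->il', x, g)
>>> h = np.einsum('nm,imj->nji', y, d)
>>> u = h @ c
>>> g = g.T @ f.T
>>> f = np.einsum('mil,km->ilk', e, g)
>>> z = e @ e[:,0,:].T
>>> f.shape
(5, 31, 7)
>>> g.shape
(7, 7)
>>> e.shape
(7, 5, 31)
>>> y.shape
(11, 5)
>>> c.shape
(13, 3)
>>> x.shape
(3, 13, 7)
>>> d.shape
(13, 5, 31)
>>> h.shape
(11, 31, 13)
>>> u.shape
(11, 31, 3)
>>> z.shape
(7, 5, 7)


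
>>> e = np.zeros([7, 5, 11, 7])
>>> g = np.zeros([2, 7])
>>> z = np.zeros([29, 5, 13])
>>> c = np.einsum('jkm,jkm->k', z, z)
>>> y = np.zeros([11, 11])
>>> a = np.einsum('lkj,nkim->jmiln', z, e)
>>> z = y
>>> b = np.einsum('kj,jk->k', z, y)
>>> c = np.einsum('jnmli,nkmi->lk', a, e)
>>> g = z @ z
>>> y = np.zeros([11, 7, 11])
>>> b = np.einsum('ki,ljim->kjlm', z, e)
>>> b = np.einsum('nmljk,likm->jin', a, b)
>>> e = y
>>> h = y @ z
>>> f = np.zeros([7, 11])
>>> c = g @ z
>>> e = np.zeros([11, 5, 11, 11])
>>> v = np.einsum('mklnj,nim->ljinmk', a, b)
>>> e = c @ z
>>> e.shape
(11, 11)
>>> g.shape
(11, 11)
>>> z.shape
(11, 11)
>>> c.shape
(11, 11)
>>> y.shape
(11, 7, 11)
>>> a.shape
(13, 7, 11, 29, 7)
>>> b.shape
(29, 5, 13)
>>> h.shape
(11, 7, 11)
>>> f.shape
(7, 11)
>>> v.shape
(11, 7, 5, 29, 13, 7)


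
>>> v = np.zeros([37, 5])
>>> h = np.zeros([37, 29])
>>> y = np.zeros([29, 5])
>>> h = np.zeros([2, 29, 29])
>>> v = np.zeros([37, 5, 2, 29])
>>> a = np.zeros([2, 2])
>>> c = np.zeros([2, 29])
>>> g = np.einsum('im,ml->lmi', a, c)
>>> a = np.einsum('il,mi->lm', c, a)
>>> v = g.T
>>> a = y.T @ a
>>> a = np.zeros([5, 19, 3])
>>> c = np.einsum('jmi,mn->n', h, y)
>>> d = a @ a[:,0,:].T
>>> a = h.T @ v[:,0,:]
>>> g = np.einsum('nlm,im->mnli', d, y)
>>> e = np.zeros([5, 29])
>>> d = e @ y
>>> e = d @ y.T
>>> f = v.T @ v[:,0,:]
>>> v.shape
(2, 2, 29)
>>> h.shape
(2, 29, 29)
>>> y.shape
(29, 5)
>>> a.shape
(29, 29, 29)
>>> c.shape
(5,)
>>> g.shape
(5, 5, 19, 29)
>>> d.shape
(5, 5)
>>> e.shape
(5, 29)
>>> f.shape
(29, 2, 29)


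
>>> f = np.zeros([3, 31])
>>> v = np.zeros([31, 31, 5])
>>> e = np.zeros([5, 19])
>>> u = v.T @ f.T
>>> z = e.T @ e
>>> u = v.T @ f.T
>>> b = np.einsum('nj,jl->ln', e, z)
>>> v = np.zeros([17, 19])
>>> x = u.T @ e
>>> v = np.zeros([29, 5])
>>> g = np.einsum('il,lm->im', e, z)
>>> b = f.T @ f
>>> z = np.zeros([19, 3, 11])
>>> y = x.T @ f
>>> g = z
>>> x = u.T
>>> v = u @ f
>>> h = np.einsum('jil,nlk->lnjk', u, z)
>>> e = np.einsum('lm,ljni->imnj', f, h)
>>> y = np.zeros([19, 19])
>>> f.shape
(3, 31)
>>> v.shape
(5, 31, 31)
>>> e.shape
(11, 31, 5, 19)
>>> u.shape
(5, 31, 3)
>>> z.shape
(19, 3, 11)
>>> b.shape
(31, 31)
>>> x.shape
(3, 31, 5)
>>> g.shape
(19, 3, 11)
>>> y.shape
(19, 19)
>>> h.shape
(3, 19, 5, 11)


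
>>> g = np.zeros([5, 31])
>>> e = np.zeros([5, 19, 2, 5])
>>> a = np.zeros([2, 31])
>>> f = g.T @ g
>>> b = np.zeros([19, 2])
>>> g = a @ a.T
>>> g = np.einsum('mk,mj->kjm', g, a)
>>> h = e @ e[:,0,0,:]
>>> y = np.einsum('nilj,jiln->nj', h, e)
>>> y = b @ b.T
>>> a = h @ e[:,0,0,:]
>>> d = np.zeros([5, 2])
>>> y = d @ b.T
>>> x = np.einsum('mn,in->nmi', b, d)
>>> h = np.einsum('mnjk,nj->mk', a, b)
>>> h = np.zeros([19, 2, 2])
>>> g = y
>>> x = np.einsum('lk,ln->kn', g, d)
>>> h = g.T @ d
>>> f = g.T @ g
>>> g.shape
(5, 19)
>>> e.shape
(5, 19, 2, 5)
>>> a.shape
(5, 19, 2, 5)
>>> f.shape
(19, 19)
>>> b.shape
(19, 2)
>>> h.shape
(19, 2)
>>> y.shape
(5, 19)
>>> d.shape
(5, 2)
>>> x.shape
(19, 2)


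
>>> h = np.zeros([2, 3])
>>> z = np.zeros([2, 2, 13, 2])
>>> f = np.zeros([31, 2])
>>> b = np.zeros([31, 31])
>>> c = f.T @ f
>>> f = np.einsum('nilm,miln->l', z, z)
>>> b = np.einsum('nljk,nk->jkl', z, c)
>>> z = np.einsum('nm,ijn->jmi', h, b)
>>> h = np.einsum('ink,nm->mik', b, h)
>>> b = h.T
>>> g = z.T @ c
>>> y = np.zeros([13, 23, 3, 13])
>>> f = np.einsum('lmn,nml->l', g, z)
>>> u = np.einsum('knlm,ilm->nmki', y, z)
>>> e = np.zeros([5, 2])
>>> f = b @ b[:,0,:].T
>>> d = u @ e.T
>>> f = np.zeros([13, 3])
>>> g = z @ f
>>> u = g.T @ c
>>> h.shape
(3, 13, 2)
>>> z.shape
(2, 3, 13)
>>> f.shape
(13, 3)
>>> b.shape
(2, 13, 3)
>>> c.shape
(2, 2)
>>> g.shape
(2, 3, 3)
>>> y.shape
(13, 23, 3, 13)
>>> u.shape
(3, 3, 2)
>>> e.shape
(5, 2)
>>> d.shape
(23, 13, 13, 5)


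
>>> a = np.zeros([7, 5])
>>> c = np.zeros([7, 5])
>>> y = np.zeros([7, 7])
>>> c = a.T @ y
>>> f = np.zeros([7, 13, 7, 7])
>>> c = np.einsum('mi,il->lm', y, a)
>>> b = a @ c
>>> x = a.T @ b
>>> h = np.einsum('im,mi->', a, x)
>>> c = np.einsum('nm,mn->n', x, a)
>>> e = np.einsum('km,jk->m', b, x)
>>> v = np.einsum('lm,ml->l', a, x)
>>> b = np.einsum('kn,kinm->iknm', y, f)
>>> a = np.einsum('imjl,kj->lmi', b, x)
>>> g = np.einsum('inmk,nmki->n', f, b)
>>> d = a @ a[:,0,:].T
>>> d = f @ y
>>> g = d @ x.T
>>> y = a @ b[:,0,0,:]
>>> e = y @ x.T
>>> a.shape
(7, 7, 13)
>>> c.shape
(5,)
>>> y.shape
(7, 7, 7)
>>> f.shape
(7, 13, 7, 7)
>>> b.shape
(13, 7, 7, 7)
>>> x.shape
(5, 7)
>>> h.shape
()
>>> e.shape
(7, 7, 5)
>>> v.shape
(7,)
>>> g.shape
(7, 13, 7, 5)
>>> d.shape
(7, 13, 7, 7)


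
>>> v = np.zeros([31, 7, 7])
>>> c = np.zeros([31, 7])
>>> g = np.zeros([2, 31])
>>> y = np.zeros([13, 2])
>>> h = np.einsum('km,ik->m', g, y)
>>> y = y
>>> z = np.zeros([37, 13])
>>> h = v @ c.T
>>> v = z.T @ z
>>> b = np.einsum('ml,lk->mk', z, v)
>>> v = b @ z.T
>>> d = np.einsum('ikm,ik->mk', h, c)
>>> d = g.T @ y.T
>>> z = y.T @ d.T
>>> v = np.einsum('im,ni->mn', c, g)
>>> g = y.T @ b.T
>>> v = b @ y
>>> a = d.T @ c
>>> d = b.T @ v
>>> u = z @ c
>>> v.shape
(37, 2)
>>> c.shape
(31, 7)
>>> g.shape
(2, 37)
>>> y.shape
(13, 2)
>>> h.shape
(31, 7, 31)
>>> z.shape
(2, 31)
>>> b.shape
(37, 13)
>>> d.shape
(13, 2)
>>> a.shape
(13, 7)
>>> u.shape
(2, 7)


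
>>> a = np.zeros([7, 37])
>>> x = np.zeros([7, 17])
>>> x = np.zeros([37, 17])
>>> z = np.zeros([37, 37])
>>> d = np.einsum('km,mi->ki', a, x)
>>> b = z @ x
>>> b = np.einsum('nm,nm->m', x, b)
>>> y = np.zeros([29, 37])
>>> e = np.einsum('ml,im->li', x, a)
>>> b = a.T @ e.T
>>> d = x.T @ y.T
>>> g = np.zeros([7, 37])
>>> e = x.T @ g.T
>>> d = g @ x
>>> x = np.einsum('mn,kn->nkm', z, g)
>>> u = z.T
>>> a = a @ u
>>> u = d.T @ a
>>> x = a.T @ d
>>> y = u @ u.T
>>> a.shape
(7, 37)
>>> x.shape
(37, 17)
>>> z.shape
(37, 37)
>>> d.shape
(7, 17)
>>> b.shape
(37, 17)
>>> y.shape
(17, 17)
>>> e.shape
(17, 7)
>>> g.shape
(7, 37)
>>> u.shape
(17, 37)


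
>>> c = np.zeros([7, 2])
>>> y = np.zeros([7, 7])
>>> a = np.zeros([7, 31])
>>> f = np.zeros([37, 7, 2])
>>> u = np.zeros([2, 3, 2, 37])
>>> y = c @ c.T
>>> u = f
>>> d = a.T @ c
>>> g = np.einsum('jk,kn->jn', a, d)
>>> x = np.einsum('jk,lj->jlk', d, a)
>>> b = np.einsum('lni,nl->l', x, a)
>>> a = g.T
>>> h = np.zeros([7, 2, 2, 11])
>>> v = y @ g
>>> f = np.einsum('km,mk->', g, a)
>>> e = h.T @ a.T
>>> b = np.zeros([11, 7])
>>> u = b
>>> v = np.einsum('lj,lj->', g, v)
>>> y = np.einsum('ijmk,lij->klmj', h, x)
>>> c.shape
(7, 2)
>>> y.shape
(11, 31, 2, 2)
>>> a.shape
(2, 7)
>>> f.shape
()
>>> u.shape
(11, 7)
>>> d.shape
(31, 2)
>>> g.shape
(7, 2)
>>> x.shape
(31, 7, 2)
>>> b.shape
(11, 7)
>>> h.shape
(7, 2, 2, 11)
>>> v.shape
()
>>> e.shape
(11, 2, 2, 2)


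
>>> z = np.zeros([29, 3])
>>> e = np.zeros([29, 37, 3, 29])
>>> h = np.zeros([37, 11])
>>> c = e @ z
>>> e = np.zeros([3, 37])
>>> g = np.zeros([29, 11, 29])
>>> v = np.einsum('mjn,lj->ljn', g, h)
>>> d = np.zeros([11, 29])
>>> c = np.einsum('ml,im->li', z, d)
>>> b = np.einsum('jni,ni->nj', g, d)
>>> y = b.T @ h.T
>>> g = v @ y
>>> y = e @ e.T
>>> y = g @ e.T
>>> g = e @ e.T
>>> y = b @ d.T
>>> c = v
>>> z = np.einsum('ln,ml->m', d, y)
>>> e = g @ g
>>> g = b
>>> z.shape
(11,)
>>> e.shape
(3, 3)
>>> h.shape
(37, 11)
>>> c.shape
(37, 11, 29)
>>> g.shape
(11, 29)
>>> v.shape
(37, 11, 29)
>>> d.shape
(11, 29)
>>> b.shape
(11, 29)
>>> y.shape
(11, 11)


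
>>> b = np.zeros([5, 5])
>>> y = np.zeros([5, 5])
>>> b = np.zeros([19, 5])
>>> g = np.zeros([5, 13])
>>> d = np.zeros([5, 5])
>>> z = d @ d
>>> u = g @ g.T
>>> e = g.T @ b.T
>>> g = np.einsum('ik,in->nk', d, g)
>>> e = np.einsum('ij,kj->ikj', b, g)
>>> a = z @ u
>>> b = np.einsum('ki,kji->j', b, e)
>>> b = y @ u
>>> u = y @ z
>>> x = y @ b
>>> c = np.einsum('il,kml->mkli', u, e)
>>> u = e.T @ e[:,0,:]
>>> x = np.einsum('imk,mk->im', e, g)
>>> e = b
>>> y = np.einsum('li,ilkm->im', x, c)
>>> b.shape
(5, 5)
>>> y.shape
(13, 5)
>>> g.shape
(13, 5)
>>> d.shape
(5, 5)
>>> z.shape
(5, 5)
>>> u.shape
(5, 13, 5)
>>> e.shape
(5, 5)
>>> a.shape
(5, 5)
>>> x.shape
(19, 13)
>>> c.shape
(13, 19, 5, 5)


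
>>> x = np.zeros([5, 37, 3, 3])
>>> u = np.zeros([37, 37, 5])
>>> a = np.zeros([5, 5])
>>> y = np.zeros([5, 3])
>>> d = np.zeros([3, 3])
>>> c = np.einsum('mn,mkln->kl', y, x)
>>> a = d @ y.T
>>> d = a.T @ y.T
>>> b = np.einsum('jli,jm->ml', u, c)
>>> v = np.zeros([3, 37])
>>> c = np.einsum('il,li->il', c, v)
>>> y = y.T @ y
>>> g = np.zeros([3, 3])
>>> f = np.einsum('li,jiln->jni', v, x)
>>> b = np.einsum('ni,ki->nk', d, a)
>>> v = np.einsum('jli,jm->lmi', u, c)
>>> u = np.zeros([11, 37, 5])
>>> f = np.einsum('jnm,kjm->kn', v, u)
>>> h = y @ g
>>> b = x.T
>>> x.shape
(5, 37, 3, 3)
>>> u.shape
(11, 37, 5)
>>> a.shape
(3, 5)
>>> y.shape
(3, 3)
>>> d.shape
(5, 5)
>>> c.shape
(37, 3)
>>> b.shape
(3, 3, 37, 5)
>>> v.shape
(37, 3, 5)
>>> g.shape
(3, 3)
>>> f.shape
(11, 3)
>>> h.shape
(3, 3)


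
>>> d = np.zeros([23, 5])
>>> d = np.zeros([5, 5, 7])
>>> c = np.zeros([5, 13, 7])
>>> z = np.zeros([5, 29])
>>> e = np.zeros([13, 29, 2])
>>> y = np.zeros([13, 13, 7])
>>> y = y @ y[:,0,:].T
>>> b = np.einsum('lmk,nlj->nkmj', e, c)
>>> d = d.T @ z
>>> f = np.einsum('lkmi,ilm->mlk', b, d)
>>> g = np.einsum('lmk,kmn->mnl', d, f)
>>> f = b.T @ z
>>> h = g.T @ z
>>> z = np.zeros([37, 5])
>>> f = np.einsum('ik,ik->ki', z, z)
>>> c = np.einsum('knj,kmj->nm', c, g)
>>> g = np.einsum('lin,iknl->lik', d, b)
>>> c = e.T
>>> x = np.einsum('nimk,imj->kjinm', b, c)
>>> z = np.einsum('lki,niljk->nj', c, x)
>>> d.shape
(7, 5, 29)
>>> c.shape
(2, 29, 13)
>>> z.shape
(7, 5)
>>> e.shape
(13, 29, 2)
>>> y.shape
(13, 13, 13)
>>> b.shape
(5, 2, 29, 7)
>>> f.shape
(5, 37)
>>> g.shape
(7, 5, 2)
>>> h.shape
(7, 2, 29)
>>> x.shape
(7, 13, 2, 5, 29)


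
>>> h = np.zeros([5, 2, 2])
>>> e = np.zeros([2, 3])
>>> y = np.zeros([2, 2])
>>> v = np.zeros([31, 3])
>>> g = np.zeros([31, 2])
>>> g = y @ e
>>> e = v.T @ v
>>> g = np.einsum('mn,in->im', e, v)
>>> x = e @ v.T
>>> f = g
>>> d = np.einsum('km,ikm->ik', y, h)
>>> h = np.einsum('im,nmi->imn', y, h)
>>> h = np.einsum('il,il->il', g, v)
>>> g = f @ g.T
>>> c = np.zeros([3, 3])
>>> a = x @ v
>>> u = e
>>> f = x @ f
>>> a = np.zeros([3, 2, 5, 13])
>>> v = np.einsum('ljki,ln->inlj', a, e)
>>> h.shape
(31, 3)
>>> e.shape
(3, 3)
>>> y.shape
(2, 2)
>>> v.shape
(13, 3, 3, 2)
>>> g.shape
(31, 31)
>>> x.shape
(3, 31)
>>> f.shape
(3, 3)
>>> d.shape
(5, 2)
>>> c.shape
(3, 3)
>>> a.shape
(3, 2, 5, 13)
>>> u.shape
(3, 3)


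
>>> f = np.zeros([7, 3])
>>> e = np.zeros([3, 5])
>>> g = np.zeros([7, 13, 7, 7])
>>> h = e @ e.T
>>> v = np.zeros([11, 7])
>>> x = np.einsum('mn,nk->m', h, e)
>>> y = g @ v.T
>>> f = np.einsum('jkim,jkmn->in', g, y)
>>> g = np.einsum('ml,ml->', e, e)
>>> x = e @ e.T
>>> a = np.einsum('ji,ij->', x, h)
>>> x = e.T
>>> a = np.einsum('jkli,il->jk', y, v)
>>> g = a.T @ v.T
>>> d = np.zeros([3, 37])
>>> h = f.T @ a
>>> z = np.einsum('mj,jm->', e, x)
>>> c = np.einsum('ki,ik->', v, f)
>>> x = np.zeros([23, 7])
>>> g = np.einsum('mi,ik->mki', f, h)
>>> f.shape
(7, 11)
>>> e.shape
(3, 5)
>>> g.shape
(7, 13, 11)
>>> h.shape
(11, 13)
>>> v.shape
(11, 7)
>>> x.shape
(23, 7)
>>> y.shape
(7, 13, 7, 11)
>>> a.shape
(7, 13)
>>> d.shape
(3, 37)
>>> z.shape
()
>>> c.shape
()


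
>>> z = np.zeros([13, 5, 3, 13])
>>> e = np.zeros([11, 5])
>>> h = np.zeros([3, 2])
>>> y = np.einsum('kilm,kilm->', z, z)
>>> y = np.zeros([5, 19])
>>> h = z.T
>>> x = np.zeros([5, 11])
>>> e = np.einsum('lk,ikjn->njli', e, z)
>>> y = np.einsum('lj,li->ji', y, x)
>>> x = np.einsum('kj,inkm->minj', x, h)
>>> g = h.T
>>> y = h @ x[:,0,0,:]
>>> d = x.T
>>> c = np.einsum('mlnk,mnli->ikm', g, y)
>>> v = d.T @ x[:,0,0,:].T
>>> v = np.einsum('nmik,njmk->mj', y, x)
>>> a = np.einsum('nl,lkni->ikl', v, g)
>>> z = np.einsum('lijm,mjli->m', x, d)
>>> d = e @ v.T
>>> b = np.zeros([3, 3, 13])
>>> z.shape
(11,)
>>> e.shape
(13, 3, 11, 13)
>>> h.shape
(13, 3, 5, 13)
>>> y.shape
(13, 3, 5, 11)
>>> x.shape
(13, 13, 3, 11)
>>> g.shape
(13, 5, 3, 13)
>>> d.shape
(13, 3, 11, 3)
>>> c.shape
(11, 13, 13)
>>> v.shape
(3, 13)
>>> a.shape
(13, 5, 13)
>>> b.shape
(3, 3, 13)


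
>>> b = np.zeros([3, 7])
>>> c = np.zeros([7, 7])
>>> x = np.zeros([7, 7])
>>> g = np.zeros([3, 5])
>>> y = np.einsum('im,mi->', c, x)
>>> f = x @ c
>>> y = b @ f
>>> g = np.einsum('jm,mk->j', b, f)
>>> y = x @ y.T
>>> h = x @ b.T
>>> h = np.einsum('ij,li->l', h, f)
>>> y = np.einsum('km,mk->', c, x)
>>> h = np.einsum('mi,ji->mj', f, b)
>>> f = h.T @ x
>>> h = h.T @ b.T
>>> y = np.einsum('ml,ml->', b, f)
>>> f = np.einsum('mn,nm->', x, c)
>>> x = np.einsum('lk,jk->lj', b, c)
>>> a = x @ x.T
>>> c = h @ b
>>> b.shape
(3, 7)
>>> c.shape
(3, 7)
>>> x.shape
(3, 7)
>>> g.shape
(3,)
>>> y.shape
()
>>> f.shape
()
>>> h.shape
(3, 3)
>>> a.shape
(3, 3)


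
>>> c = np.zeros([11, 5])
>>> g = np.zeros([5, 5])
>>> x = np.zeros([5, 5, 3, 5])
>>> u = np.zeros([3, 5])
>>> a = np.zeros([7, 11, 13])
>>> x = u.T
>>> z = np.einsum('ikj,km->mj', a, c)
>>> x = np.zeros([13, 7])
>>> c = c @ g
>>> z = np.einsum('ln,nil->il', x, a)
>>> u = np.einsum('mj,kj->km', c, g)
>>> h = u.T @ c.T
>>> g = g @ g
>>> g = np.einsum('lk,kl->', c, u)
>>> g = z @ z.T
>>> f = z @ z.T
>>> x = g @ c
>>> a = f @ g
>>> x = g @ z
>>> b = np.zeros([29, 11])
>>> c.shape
(11, 5)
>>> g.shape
(11, 11)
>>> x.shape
(11, 13)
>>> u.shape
(5, 11)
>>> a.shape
(11, 11)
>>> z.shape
(11, 13)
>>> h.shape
(11, 11)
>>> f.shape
(11, 11)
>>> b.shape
(29, 11)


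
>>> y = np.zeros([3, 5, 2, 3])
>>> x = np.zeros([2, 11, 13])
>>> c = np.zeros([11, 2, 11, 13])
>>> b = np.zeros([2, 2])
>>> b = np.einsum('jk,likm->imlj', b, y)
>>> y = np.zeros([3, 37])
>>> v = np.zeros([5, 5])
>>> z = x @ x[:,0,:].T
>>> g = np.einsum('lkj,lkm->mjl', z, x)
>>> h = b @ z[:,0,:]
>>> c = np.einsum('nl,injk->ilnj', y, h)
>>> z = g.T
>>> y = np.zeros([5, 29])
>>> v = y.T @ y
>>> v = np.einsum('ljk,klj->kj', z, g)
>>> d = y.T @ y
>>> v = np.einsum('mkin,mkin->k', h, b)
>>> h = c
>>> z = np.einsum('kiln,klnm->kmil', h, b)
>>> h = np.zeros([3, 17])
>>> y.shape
(5, 29)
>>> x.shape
(2, 11, 13)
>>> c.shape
(5, 37, 3, 3)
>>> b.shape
(5, 3, 3, 2)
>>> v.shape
(3,)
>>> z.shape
(5, 2, 37, 3)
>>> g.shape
(13, 2, 2)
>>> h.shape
(3, 17)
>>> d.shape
(29, 29)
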